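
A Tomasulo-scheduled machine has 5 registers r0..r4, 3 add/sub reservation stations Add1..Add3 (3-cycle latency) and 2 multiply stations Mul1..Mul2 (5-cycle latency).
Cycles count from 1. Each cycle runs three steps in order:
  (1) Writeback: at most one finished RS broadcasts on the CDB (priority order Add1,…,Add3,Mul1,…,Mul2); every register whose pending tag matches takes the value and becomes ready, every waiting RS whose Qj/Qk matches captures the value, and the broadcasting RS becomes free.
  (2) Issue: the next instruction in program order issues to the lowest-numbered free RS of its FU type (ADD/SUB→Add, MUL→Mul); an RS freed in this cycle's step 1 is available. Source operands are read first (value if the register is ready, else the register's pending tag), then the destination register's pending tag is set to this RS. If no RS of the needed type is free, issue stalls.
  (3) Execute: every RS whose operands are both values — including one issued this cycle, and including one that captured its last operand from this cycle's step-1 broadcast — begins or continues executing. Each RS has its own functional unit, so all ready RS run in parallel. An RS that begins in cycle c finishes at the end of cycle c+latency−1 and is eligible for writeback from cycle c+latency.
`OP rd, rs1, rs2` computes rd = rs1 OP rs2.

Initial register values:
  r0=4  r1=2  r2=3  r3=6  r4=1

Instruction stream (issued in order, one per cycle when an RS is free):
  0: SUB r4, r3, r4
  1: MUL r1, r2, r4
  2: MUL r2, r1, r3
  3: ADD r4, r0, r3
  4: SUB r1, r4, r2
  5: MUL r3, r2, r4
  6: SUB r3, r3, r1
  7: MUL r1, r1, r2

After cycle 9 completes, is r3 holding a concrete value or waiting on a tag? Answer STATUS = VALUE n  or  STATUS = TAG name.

cycle 1: issue SUB r4<-Add1 // r0:4,r1:2,r2:3,r3:6,r4:Add1
cycle 2: issue MUL r1<-Mul1 // r0:4,r1:Mul1,r2:3,r3:6,r4:Add1
cycle 3: issue MUL r2<-Mul2 // r0:4,r1:Mul1,r2:Mul2,r3:6,r4:Add1
cycle 4: CDB Add1=5; issue ADD r4<-Add1 // r0:4,r1:Mul1,r2:Mul2,r3:6,r4:Add1
cycle 5: issue SUB r1<-Add2 // r0:4,r1:Add2,r2:Mul2,r3:6,r4:Add1
cycle 6: stall // r0:4,r1:Add2,r2:Mul2,r3:6,r4:Add1
cycle 7: CDB Add1=10; stall // r0:4,r1:Add2,r2:Mul2,r3:6,r4:10
cycle 8: stall // r0:4,r1:Add2,r2:Mul2,r3:6,r4:10
cycle 9: CDB Mul1=15; issue MUL r3<-Mul1 // r0:4,r1:Add2,r2:Mul2,r3:Mul1,r4:10

STATUS = TAG Mul1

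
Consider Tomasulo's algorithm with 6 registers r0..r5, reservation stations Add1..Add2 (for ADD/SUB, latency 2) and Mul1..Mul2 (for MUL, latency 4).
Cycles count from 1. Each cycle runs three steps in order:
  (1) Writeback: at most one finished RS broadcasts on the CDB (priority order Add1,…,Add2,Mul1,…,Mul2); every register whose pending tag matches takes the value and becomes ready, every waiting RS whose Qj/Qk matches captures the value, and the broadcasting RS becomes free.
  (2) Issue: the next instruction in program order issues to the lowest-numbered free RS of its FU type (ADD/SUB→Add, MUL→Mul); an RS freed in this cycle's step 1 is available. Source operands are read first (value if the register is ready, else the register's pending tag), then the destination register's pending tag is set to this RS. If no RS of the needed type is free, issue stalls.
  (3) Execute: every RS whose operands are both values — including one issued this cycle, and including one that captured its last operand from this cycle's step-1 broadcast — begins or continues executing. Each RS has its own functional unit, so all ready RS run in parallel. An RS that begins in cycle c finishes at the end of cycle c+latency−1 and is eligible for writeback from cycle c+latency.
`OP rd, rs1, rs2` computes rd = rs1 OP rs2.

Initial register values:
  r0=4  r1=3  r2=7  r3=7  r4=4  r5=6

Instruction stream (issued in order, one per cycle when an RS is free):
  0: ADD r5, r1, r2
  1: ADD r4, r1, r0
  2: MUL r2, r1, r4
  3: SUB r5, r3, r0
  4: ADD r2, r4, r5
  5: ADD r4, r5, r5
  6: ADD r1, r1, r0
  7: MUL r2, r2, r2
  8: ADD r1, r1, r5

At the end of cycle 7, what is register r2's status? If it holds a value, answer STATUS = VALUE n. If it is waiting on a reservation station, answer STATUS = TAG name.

  c1: issue ADD r5<-Add1  regs: r0:4,r1:3,r2:7,r3:7,r4:4,r5:Add1
  c2: issue ADD r4<-Add2  regs: r0:4,r1:3,r2:7,r3:7,r4:Add2,r5:Add1
  c3: CDB Add1=10; issue MUL r2<-Mul1  regs: r0:4,r1:3,r2:Mul1,r3:7,r4:Add2,r5:10
  c4: CDB Add2=7; issue SUB r5<-Add1  regs: r0:4,r1:3,r2:Mul1,r3:7,r4:7,r5:Add1
  c5: issue ADD r2<-Add2  regs: r0:4,r1:3,r2:Add2,r3:7,r4:7,r5:Add1
  c6: CDB Add1=3; issue ADD r4<-Add1  regs: r0:4,r1:3,r2:Add2,r3:7,r4:Add1,r5:3
  c7: stall  regs: r0:4,r1:3,r2:Add2,r3:7,r4:Add1,r5:3

STATUS = TAG Add2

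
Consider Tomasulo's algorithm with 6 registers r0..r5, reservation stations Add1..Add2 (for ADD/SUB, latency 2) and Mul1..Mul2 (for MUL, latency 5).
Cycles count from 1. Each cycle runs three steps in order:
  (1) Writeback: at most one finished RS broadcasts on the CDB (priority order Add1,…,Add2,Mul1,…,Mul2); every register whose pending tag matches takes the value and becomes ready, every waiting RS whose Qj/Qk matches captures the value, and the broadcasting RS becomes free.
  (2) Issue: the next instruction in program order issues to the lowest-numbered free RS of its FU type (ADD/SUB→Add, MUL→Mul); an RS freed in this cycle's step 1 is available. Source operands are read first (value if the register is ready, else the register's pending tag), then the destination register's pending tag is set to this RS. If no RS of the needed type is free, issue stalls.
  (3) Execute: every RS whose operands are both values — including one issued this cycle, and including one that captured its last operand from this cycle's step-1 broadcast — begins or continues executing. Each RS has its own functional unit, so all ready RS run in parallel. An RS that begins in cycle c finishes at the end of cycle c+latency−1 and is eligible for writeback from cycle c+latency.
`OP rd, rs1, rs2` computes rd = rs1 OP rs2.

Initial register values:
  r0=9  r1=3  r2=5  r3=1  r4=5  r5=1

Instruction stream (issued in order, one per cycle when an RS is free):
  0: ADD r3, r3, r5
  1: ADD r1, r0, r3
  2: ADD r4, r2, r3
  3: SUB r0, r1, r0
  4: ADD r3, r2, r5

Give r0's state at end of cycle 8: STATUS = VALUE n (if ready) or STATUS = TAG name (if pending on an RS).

  c1: issue ADD r3<-Add1  regs: r0:9,r1:3,r2:5,r3:Add1,r4:5,r5:1
  c2: issue ADD r1<-Add2  regs: r0:9,r1:Add2,r2:5,r3:Add1,r4:5,r5:1
  c3: CDB Add1=2; issue ADD r4<-Add1  regs: r0:9,r1:Add2,r2:5,r3:2,r4:Add1,r5:1
  c4: stall  regs: r0:9,r1:Add2,r2:5,r3:2,r4:Add1,r5:1
  c5: CDB Add1=7; issue SUB r0<-Add1  regs: r0:Add1,r1:Add2,r2:5,r3:2,r4:7,r5:1
  c6: CDB Add2=11; issue ADD r3<-Add2  regs: r0:Add1,r1:11,r2:5,r3:Add2,r4:7,r5:1
  c7: -  regs: r0:Add1,r1:11,r2:5,r3:Add2,r4:7,r5:1
  c8: CDB Add1=2  regs: r0:2,r1:11,r2:5,r3:Add2,r4:7,r5:1

STATUS = VALUE 2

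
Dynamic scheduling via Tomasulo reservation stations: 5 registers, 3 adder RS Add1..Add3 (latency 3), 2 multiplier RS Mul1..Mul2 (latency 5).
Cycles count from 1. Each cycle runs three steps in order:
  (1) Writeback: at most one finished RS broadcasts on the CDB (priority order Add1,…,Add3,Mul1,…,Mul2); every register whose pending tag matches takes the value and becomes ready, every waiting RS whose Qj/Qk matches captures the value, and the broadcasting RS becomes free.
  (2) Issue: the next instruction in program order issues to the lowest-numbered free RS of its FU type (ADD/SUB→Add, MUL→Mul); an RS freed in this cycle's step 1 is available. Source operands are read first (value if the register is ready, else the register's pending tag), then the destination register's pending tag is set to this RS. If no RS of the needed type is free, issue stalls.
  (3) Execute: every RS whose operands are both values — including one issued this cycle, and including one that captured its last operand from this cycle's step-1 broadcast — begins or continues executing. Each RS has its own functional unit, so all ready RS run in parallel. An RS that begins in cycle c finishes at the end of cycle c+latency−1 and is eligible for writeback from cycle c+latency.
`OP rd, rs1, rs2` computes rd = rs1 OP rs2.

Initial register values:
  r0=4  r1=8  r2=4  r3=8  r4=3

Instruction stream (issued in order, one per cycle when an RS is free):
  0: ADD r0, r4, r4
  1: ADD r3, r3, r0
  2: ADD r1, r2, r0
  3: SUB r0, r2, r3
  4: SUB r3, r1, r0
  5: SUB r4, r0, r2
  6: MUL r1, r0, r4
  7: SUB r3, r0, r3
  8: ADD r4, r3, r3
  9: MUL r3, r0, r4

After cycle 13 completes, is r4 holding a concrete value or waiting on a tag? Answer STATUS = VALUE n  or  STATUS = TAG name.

cycle 1: issue ADD r0<-Add1 // r0:Add1,r1:8,r2:4,r3:8,r4:3
cycle 2: issue ADD r3<-Add2 // r0:Add1,r1:8,r2:4,r3:Add2,r4:3
cycle 3: issue ADD r1<-Add3 // r0:Add1,r1:Add3,r2:4,r3:Add2,r4:3
cycle 4: CDB Add1=6; issue SUB r0<-Add1 // r0:Add1,r1:Add3,r2:4,r3:Add2,r4:3
cycle 5: stall // r0:Add1,r1:Add3,r2:4,r3:Add2,r4:3
cycle 6: stall // r0:Add1,r1:Add3,r2:4,r3:Add2,r4:3
cycle 7: CDB Add2=14; issue SUB r3<-Add2 // r0:Add1,r1:Add3,r2:4,r3:Add2,r4:3
cycle 8: CDB Add3=10; issue SUB r4<-Add3 // r0:Add1,r1:10,r2:4,r3:Add2,r4:Add3
cycle 9: issue MUL r1<-Mul1 // r0:Add1,r1:Mul1,r2:4,r3:Add2,r4:Add3
cycle 10: CDB Add1=-10; issue SUB r3<-Add1 // r0:-10,r1:Mul1,r2:4,r3:Add1,r4:Add3
cycle 11: stall // r0:-10,r1:Mul1,r2:4,r3:Add1,r4:Add3
cycle 12: stall // r0:-10,r1:Mul1,r2:4,r3:Add1,r4:Add3
cycle 13: CDB Add2=20; issue ADD r4<-Add2 // r0:-10,r1:Mul1,r2:4,r3:Add1,r4:Add2

STATUS = TAG Add2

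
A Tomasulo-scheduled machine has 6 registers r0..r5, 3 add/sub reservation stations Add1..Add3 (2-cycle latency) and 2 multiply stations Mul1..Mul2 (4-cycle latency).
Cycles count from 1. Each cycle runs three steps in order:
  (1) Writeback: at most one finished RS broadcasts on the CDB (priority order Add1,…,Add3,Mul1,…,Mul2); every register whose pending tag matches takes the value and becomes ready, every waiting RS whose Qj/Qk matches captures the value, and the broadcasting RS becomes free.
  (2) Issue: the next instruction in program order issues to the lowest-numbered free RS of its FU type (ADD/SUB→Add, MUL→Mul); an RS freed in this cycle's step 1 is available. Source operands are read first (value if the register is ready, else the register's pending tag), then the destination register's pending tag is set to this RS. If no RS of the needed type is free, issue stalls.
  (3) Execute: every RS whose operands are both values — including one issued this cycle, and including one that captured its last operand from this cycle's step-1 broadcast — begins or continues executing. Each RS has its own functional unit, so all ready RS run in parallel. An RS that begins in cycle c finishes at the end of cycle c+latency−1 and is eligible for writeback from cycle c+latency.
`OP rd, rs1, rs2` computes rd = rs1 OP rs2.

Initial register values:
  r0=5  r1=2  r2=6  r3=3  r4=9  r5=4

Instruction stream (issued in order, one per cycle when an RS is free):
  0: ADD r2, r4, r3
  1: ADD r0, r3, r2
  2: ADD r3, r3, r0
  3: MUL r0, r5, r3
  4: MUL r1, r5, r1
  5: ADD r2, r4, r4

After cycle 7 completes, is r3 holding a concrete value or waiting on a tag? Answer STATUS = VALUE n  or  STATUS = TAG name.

  c1: issue ADD r2<-Add1  regs: r0:5,r1:2,r2:Add1,r3:3,r4:9,r5:4
  c2: issue ADD r0<-Add2  regs: r0:Add2,r1:2,r2:Add1,r3:3,r4:9,r5:4
  c3: CDB Add1=12; issue ADD r3<-Add1  regs: r0:Add2,r1:2,r2:12,r3:Add1,r4:9,r5:4
  c4: issue MUL r0<-Mul1  regs: r0:Mul1,r1:2,r2:12,r3:Add1,r4:9,r5:4
  c5: CDB Add2=15; issue MUL r1<-Mul2  regs: r0:Mul1,r1:Mul2,r2:12,r3:Add1,r4:9,r5:4
  c6: issue ADD r2<-Add2  regs: r0:Mul1,r1:Mul2,r2:Add2,r3:Add1,r4:9,r5:4
  c7: CDB Add1=18  regs: r0:Mul1,r1:Mul2,r2:Add2,r3:18,r4:9,r5:4

STATUS = VALUE 18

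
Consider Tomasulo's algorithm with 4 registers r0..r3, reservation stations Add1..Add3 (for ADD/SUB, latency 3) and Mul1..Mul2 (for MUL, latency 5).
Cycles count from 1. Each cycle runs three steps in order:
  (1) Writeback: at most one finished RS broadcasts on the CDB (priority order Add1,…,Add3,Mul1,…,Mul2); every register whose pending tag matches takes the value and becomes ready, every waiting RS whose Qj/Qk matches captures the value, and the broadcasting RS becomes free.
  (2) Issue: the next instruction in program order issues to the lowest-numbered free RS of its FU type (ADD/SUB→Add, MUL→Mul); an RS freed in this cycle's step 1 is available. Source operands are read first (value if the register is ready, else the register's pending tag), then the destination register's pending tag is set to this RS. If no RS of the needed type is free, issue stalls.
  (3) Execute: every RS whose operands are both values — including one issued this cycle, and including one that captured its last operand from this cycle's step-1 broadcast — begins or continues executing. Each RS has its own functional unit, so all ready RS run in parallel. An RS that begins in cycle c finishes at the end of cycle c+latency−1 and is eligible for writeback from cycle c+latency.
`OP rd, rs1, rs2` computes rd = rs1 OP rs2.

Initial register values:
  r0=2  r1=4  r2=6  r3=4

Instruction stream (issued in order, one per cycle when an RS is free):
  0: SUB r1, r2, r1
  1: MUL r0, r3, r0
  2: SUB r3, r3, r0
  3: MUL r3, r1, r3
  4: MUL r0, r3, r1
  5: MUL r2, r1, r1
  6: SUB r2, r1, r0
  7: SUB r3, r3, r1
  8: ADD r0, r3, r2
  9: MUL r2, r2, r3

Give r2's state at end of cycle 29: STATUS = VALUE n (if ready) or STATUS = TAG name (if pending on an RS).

STATUS = VALUE -180

  c1: issue SUB r1<-Add1  regs: r0:2,r1:Add1,r2:6,r3:4
  c2: issue MUL r0<-Mul1  regs: r0:Mul1,r1:Add1,r2:6,r3:4
  c3: issue SUB r3<-Add2  regs: r0:Mul1,r1:Add1,r2:6,r3:Add2
  c4: CDB Add1=2; issue MUL r3<-Mul2  regs: r0:Mul1,r1:2,r2:6,r3:Mul2
  c5: stall  regs: r0:Mul1,r1:2,r2:6,r3:Mul2
  c6: stall  regs: r0:Mul1,r1:2,r2:6,r3:Mul2
  c7: CDB Mul1=8; issue MUL r0<-Mul1  regs: r0:Mul1,r1:2,r2:6,r3:Mul2
  c8: stall  regs: r0:Mul1,r1:2,r2:6,r3:Mul2
  c9: stall  regs: r0:Mul1,r1:2,r2:6,r3:Mul2
  c10: CDB Add2=-4; stall  regs: r0:Mul1,r1:2,r2:6,r3:Mul2
  c11: stall  regs: r0:Mul1,r1:2,r2:6,r3:Mul2
  c12: stall  regs: r0:Mul1,r1:2,r2:6,r3:Mul2
  c13: stall  regs: r0:Mul1,r1:2,r2:6,r3:Mul2
  c14: stall  regs: r0:Mul1,r1:2,r2:6,r3:Mul2
  c15: CDB Mul2=-8; issue MUL r2<-Mul2  regs: r0:Mul1,r1:2,r2:Mul2,r3:-8
  c16: issue SUB r2<-Add1  regs: r0:Mul1,r1:2,r2:Add1,r3:-8
  c17: issue SUB r3<-Add2  regs: r0:Mul1,r1:2,r2:Add1,r3:Add2
  c18: issue ADD r0<-Add3  regs: r0:Add3,r1:2,r2:Add1,r3:Add2
  c19: stall  regs: r0:Add3,r1:2,r2:Add1,r3:Add2
  c20: CDB Add2=-10; stall  regs: r0:Add3,r1:2,r2:Add1,r3:-10
  c21: CDB Mul1=-16; issue MUL r2<-Mul1  regs: r0:Add3,r1:2,r2:Mul1,r3:-10
  c22: CDB Mul2=4  regs: r0:Add3,r1:2,r2:Mul1,r3:-10
  c23: -  regs: r0:Add3,r1:2,r2:Mul1,r3:-10
  c24: CDB Add1=18  regs: r0:Add3,r1:2,r2:Mul1,r3:-10
  c25: -  regs: r0:Add3,r1:2,r2:Mul1,r3:-10
  c26: -  regs: r0:Add3,r1:2,r2:Mul1,r3:-10
  c27: CDB Add3=8  regs: r0:8,r1:2,r2:Mul1,r3:-10
  c28: -  regs: r0:8,r1:2,r2:Mul1,r3:-10
  c29: CDB Mul1=-180  regs: r0:8,r1:2,r2:-180,r3:-10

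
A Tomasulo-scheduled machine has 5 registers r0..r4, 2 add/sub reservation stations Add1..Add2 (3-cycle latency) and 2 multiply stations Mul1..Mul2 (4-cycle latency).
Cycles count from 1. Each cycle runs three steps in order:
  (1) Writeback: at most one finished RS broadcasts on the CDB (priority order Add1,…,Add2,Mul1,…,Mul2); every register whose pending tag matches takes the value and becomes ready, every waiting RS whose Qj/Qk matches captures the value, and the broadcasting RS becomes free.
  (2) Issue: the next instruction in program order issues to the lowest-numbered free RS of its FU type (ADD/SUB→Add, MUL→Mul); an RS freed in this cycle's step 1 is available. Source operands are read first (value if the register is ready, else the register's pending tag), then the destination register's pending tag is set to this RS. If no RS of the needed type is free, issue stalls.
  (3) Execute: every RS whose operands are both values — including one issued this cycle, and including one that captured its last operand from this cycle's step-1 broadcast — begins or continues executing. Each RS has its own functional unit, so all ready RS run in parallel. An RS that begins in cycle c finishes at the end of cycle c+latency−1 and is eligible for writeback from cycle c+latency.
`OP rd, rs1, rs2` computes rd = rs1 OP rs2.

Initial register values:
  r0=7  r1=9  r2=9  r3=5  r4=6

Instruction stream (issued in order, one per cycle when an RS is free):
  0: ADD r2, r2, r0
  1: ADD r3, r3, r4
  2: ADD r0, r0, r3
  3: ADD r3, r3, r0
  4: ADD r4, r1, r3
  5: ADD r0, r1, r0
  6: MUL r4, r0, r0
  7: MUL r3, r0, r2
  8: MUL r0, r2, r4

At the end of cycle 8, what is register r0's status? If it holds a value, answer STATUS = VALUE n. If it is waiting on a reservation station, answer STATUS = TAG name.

STATUS = VALUE 18

c1: issue ADD r2<-Add1 | r0:7,r1:9,r2:Add1,r3:5,r4:6
c2: issue ADD r3<-Add2 | r0:7,r1:9,r2:Add1,r3:Add2,r4:6
c3: stall | r0:7,r1:9,r2:Add1,r3:Add2,r4:6
c4: CDB Add1=16; issue ADD r0<-Add1 | r0:Add1,r1:9,r2:16,r3:Add2,r4:6
c5: CDB Add2=11; issue ADD r3<-Add2 | r0:Add1,r1:9,r2:16,r3:Add2,r4:6
c6: stall | r0:Add1,r1:9,r2:16,r3:Add2,r4:6
c7: stall | r0:Add1,r1:9,r2:16,r3:Add2,r4:6
c8: CDB Add1=18; issue ADD r4<-Add1 | r0:18,r1:9,r2:16,r3:Add2,r4:Add1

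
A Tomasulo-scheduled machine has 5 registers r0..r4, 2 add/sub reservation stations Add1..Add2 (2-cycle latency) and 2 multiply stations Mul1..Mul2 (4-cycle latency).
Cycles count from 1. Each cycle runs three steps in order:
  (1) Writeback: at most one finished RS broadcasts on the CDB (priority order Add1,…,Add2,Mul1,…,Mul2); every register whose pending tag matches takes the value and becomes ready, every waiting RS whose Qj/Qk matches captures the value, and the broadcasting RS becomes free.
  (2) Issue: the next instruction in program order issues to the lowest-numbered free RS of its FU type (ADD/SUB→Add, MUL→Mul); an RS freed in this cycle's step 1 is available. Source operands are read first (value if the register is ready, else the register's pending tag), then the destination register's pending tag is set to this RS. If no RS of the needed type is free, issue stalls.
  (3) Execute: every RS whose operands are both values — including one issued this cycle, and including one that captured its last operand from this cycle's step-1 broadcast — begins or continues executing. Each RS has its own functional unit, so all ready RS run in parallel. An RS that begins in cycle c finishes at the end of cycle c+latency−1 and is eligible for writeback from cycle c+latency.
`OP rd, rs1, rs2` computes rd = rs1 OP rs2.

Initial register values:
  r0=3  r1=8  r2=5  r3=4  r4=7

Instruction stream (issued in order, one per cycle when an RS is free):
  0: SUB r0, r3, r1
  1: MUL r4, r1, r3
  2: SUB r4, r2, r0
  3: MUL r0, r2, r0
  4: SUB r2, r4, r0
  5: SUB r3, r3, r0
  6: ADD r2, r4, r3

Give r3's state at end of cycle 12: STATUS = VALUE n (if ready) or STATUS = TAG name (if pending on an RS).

STATUS = VALUE 24

  c1: issue SUB r0<-Add1  regs: r0:Add1,r1:8,r2:5,r3:4,r4:7
  c2: issue MUL r4<-Mul1  regs: r0:Add1,r1:8,r2:5,r3:4,r4:Mul1
  c3: CDB Add1=-4; issue SUB r4<-Add1  regs: r0:-4,r1:8,r2:5,r3:4,r4:Add1
  c4: issue MUL r0<-Mul2  regs: r0:Mul2,r1:8,r2:5,r3:4,r4:Add1
  c5: CDB Add1=9; issue SUB r2<-Add1  regs: r0:Mul2,r1:8,r2:Add1,r3:4,r4:9
  c6: CDB Mul1=32; issue SUB r3<-Add2  regs: r0:Mul2,r1:8,r2:Add1,r3:Add2,r4:9
  c7: stall  regs: r0:Mul2,r1:8,r2:Add1,r3:Add2,r4:9
  c8: CDB Mul2=-20; stall  regs: r0:-20,r1:8,r2:Add1,r3:Add2,r4:9
  c9: stall  regs: r0:-20,r1:8,r2:Add1,r3:Add2,r4:9
  c10: CDB Add1=29; issue ADD r2<-Add1  regs: r0:-20,r1:8,r2:Add1,r3:Add2,r4:9
  c11: CDB Add2=24  regs: r0:-20,r1:8,r2:Add1,r3:24,r4:9
  c12: -  regs: r0:-20,r1:8,r2:Add1,r3:24,r4:9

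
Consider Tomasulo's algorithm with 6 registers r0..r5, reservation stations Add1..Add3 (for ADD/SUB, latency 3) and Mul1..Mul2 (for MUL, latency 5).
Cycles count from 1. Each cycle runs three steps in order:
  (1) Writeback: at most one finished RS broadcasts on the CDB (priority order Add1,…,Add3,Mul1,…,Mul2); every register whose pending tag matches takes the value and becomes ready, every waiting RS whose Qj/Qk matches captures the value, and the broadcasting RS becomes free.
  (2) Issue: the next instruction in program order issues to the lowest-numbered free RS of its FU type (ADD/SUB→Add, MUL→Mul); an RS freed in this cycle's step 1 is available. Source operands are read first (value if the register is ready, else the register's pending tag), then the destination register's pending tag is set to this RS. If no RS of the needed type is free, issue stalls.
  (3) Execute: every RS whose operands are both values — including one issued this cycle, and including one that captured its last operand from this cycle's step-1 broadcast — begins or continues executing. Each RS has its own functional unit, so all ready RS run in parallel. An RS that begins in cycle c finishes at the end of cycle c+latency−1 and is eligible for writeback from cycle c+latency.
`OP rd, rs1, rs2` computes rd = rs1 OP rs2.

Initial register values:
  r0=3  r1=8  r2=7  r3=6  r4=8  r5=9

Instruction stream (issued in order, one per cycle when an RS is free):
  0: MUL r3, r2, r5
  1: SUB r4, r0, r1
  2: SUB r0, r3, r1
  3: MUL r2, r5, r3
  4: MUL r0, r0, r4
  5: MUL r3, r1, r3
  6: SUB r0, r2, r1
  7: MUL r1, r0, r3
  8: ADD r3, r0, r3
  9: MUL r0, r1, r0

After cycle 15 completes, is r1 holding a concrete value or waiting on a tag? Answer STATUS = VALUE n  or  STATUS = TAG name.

STATUS = TAG Mul1

cycle 1: issue MUL r3<-Mul1 // r0:3,r1:8,r2:7,r3:Mul1,r4:8,r5:9
cycle 2: issue SUB r4<-Add1 // r0:3,r1:8,r2:7,r3:Mul1,r4:Add1,r5:9
cycle 3: issue SUB r0<-Add2 // r0:Add2,r1:8,r2:7,r3:Mul1,r4:Add1,r5:9
cycle 4: issue MUL r2<-Mul2 // r0:Add2,r1:8,r2:Mul2,r3:Mul1,r4:Add1,r5:9
cycle 5: CDB Add1=-5; stall // r0:Add2,r1:8,r2:Mul2,r3:Mul1,r4:-5,r5:9
cycle 6: CDB Mul1=63; issue MUL r0<-Mul1 // r0:Mul1,r1:8,r2:Mul2,r3:63,r4:-5,r5:9
cycle 7: stall // r0:Mul1,r1:8,r2:Mul2,r3:63,r4:-5,r5:9
cycle 8: stall // r0:Mul1,r1:8,r2:Mul2,r3:63,r4:-5,r5:9
cycle 9: CDB Add2=55; stall // r0:Mul1,r1:8,r2:Mul2,r3:63,r4:-5,r5:9
cycle 10: stall // r0:Mul1,r1:8,r2:Mul2,r3:63,r4:-5,r5:9
cycle 11: CDB Mul2=567; issue MUL r3<-Mul2 // r0:Mul1,r1:8,r2:567,r3:Mul2,r4:-5,r5:9
cycle 12: issue SUB r0<-Add1 // r0:Add1,r1:8,r2:567,r3:Mul2,r4:-5,r5:9
cycle 13: stall // r0:Add1,r1:8,r2:567,r3:Mul2,r4:-5,r5:9
cycle 14: CDB Mul1=-275; issue MUL r1<-Mul1 // r0:Add1,r1:Mul1,r2:567,r3:Mul2,r4:-5,r5:9
cycle 15: CDB Add1=559; issue ADD r3<-Add1 // r0:559,r1:Mul1,r2:567,r3:Add1,r4:-5,r5:9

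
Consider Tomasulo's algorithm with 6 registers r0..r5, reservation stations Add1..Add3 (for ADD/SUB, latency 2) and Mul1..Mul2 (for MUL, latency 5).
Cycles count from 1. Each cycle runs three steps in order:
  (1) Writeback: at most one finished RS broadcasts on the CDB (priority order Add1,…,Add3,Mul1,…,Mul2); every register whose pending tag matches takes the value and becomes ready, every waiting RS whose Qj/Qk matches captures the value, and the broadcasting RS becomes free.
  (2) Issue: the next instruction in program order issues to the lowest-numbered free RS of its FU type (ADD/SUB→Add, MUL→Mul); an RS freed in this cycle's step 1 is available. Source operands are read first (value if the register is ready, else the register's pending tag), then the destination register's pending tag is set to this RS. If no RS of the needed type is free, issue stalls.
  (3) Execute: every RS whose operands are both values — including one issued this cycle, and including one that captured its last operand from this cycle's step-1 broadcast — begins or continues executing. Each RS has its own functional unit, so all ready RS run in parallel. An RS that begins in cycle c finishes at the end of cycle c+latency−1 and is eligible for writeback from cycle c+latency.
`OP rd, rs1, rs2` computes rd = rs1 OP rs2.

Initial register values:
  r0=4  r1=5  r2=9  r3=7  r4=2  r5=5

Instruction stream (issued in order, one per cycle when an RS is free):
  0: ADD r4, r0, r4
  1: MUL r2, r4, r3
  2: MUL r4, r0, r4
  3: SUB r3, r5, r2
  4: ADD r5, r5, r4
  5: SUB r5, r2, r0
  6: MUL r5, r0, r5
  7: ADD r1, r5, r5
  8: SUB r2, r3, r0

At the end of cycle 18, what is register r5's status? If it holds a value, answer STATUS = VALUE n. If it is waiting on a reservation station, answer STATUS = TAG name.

cycle 1: issue ADD r4<-Add1 // r0:4,r1:5,r2:9,r3:7,r4:Add1,r5:5
cycle 2: issue MUL r2<-Mul1 // r0:4,r1:5,r2:Mul1,r3:7,r4:Add1,r5:5
cycle 3: CDB Add1=6; issue MUL r4<-Mul2 // r0:4,r1:5,r2:Mul1,r3:7,r4:Mul2,r5:5
cycle 4: issue SUB r3<-Add1 // r0:4,r1:5,r2:Mul1,r3:Add1,r4:Mul2,r5:5
cycle 5: issue ADD r5<-Add2 // r0:4,r1:5,r2:Mul1,r3:Add1,r4:Mul2,r5:Add2
cycle 6: issue SUB r5<-Add3 // r0:4,r1:5,r2:Mul1,r3:Add1,r4:Mul2,r5:Add3
cycle 7: stall // r0:4,r1:5,r2:Mul1,r3:Add1,r4:Mul2,r5:Add3
cycle 8: CDB Mul1=42; issue MUL r5<-Mul1 // r0:4,r1:5,r2:42,r3:Add1,r4:Mul2,r5:Mul1
cycle 9: CDB Mul2=24; stall // r0:4,r1:5,r2:42,r3:Add1,r4:24,r5:Mul1
cycle 10: CDB Add1=-37; issue ADD r1<-Add1 // r0:4,r1:Add1,r2:42,r3:-37,r4:24,r5:Mul1
cycle 11: CDB Add2=29; issue SUB r2<-Add2 // r0:4,r1:Add1,r2:Add2,r3:-37,r4:24,r5:Mul1
cycle 12: CDB Add3=38 // r0:4,r1:Add1,r2:Add2,r3:-37,r4:24,r5:Mul1
cycle 13: CDB Add2=-41 // r0:4,r1:Add1,r2:-41,r3:-37,r4:24,r5:Mul1
cycle 14: - // r0:4,r1:Add1,r2:-41,r3:-37,r4:24,r5:Mul1
cycle 15: - // r0:4,r1:Add1,r2:-41,r3:-37,r4:24,r5:Mul1
cycle 16: - // r0:4,r1:Add1,r2:-41,r3:-37,r4:24,r5:Mul1
cycle 17: CDB Mul1=152 // r0:4,r1:Add1,r2:-41,r3:-37,r4:24,r5:152
cycle 18: - // r0:4,r1:Add1,r2:-41,r3:-37,r4:24,r5:152

STATUS = VALUE 152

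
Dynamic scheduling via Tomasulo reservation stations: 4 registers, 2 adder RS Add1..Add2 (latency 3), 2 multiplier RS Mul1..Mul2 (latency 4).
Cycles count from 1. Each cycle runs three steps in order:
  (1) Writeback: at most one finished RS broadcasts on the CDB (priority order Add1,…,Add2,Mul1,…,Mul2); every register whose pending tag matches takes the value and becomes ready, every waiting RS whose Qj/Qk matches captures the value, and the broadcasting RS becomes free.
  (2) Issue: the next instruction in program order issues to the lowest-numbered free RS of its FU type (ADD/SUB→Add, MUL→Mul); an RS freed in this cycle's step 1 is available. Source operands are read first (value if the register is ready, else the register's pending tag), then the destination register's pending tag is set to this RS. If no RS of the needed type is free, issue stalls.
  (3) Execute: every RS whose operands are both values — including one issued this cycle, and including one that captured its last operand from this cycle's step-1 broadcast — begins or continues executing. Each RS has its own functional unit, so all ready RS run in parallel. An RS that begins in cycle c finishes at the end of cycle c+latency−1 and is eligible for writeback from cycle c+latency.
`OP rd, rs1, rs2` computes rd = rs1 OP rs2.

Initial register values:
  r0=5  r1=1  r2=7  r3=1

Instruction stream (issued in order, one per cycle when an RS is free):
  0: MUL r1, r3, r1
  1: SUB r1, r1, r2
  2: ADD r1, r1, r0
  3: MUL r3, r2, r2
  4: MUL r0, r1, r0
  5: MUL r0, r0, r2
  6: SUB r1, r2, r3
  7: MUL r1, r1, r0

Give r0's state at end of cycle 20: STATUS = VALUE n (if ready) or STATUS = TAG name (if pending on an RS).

STATUS = VALUE -35

  c1: issue MUL r1<-Mul1  regs: r0:5,r1:Mul1,r2:7,r3:1
  c2: issue SUB r1<-Add1  regs: r0:5,r1:Add1,r2:7,r3:1
  c3: issue ADD r1<-Add2  regs: r0:5,r1:Add2,r2:7,r3:1
  c4: issue MUL r3<-Mul2  regs: r0:5,r1:Add2,r2:7,r3:Mul2
  c5: CDB Mul1=1; issue MUL r0<-Mul1  regs: r0:Mul1,r1:Add2,r2:7,r3:Mul2
  c6: stall  regs: r0:Mul1,r1:Add2,r2:7,r3:Mul2
  c7: stall  regs: r0:Mul1,r1:Add2,r2:7,r3:Mul2
  c8: CDB Add1=-6; stall  regs: r0:Mul1,r1:Add2,r2:7,r3:Mul2
  c9: CDB Mul2=49; issue MUL r0<-Mul2  regs: r0:Mul2,r1:Add2,r2:7,r3:49
  c10: issue SUB r1<-Add1  regs: r0:Mul2,r1:Add1,r2:7,r3:49
  c11: CDB Add2=-1; stall  regs: r0:Mul2,r1:Add1,r2:7,r3:49
  c12: stall  regs: r0:Mul2,r1:Add1,r2:7,r3:49
  c13: CDB Add1=-42; stall  regs: r0:Mul2,r1:-42,r2:7,r3:49
  c14: stall  regs: r0:Mul2,r1:-42,r2:7,r3:49
  c15: CDB Mul1=-5; issue MUL r1<-Mul1  regs: r0:Mul2,r1:Mul1,r2:7,r3:49
  c16: -  regs: r0:Mul2,r1:Mul1,r2:7,r3:49
  c17: -  regs: r0:Mul2,r1:Mul1,r2:7,r3:49
  c18: -  regs: r0:Mul2,r1:Mul1,r2:7,r3:49
  c19: CDB Mul2=-35  regs: r0:-35,r1:Mul1,r2:7,r3:49
  c20: -  regs: r0:-35,r1:Mul1,r2:7,r3:49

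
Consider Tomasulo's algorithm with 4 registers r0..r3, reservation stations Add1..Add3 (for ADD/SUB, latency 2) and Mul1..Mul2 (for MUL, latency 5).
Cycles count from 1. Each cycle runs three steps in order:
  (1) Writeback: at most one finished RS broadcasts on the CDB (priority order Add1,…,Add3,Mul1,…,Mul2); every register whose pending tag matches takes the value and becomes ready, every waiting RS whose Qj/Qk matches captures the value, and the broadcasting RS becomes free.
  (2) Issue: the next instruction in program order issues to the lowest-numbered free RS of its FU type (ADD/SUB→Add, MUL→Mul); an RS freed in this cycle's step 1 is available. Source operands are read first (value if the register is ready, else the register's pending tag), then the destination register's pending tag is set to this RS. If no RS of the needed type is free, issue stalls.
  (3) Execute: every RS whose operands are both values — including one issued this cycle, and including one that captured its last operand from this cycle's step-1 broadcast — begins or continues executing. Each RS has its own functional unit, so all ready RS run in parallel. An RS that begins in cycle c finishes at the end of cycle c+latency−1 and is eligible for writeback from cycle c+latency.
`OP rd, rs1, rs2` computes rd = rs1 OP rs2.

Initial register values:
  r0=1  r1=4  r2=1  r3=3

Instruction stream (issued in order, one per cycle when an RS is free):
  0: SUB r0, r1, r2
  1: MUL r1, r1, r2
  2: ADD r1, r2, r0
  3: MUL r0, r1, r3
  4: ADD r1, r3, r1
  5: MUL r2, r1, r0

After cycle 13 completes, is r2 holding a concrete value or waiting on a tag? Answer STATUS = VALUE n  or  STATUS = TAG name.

  c1: issue SUB r0<-Add1  regs: r0:Add1,r1:4,r2:1,r3:3
  c2: issue MUL r1<-Mul1  regs: r0:Add1,r1:Mul1,r2:1,r3:3
  c3: CDB Add1=3; issue ADD r1<-Add1  regs: r0:3,r1:Add1,r2:1,r3:3
  c4: issue MUL r0<-Mul2  regs: r0:Mul2,r1:Add1,r2:1,r3:3
  c5: CDB Add1=4; issue ADD r1<-Add1  regs: r0:Mul2,r1:Add1,r2:1,r3:3
  c6: stall  regs: r0:Mul2,r1:Add1,r2:1,r3:3
  c7: CDB Add1=7; stall  regs: r0:Mul2,r1:7,r2:1,r3:3
  c8: CDB Mul1=4; issue MUL r2<-Mul1  regs: r0:Mul2,r1:7,r2:Mul1,r3:3
  c9: -  regs: r0:Mul2,r1:7,r2:Mul1,r3:3
  c10: CDB Mul2=12  regs: r0:12,r1:7,r2:Mul1,r3:3
  c11: -  regs: r0:12,r1:7,r2:Mul1,r3:3
  c12: -  regs: r0:12,r1:7,r2:Mul1,r3:3
  c13: -  regs: r0:12,r1:7,r2:Mul1,r3:3

STATUS = TAG Mul1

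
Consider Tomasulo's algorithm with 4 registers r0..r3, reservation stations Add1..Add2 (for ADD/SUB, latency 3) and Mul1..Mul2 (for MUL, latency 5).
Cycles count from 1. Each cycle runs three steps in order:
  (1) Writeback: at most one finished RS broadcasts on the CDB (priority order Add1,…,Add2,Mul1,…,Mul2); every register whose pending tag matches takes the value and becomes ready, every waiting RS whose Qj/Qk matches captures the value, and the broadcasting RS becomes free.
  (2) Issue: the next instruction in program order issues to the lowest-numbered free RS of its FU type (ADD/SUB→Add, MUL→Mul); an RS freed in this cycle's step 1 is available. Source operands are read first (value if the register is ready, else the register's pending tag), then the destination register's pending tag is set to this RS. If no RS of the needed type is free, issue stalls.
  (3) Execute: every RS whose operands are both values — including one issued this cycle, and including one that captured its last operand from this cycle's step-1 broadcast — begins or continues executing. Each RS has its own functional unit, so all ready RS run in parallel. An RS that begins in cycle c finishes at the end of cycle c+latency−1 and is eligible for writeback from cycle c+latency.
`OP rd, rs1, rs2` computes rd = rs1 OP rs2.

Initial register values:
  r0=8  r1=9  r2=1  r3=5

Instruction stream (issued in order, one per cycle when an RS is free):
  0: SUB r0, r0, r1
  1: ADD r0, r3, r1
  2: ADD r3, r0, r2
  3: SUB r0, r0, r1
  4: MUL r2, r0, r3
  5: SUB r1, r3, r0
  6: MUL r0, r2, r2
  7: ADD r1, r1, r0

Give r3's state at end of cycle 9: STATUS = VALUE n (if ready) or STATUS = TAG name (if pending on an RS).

STATUS = VALUE 15

c1: issue SUB r0<-Add1 | r0:Add1,r1:9,r2:1,r3:5
c2: issue ADD r0<-Add2 | r0:Add2,r1:9,r2:1,r3:5
c3: stall | r0:Add2,r1:9,r2:1,r3:5
c4: CDB Add1=-1; issue ADD r3<-Add1 | r0:Add2,r1:9,r2:1,r3:Add1
c5: CDB Add2=14; issue SUB r0<-Add2 | r0:Add2,r1:9,r2:1,r3:Add1
c6: issue MUL r2<-Mul1 | r0:Add2,r1:9,r2:Mul1,r3:Add1
c7: stall | r0:Add2,r1:9,r2:Mul1,r3:Add1
c8: CDB Add1=15; issue SUB r1<-Add1 | r0:Add2,r1:Add1,r2:Mul1,r3:15
c9: CDB Add2=5; issue MUL r0<-Mul2 | r0:Mul2,r1:Add1,r2:Mul1,r3:15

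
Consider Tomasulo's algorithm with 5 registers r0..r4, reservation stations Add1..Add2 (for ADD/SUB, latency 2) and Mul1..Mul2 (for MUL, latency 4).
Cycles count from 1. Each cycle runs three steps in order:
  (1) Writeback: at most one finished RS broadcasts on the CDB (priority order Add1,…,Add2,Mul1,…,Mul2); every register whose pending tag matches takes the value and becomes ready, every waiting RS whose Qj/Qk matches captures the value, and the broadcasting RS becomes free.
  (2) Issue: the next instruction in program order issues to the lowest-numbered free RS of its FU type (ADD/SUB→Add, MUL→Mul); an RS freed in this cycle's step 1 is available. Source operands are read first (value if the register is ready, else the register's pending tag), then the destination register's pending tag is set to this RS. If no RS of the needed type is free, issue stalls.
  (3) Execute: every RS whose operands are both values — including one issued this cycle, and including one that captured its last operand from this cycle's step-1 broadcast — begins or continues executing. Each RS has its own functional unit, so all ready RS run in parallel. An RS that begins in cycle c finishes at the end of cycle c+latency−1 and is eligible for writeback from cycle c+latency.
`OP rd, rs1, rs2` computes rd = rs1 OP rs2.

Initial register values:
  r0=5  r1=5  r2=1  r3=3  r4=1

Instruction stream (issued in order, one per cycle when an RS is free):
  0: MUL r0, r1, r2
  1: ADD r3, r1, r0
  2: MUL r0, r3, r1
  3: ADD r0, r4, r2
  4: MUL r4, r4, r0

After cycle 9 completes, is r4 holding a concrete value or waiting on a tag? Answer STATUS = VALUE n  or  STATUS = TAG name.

STATUS = TAG Mul1

  c1: issue MUL r0<-Mul1  regs: r0:Mul1,r1:5,r2:1,r3:3,r4:1
  c2: issue ADD r3<-Add1  regs: r0:Mul1,r1:5,r2:1,r3:Add1,r4:1
  c3: issue MUL r0<-Mul2  regs: r0:Mul2,r1:5,r2:1,r3:Add1,r4:1
  c4: issue ADD r0<-Add2  regs: r0:Add2,r1:5,r2:1,r3:Add1,r4:1
  c5: CDB Mul1=5; issue MUL r4<-Mul1  regs: r0:Add2,r1:5,r2:1,r3:Add1,r4:Mul1
  c6: CDB Add2=2  regs: r0:2,r1:5,r2:1,r3:Add1,r4:Mul1
  c7: CDB Add1=10  regs: r0:2,r1:5,r2:1,r3:10,r4:Mul1
  c8: -  regs: r0:2,r1:5,r2:1,r3:10,r4:Mul1
  c9: -  regs: r0:2,r1:5,r2:1,r3:10,r4:Mul1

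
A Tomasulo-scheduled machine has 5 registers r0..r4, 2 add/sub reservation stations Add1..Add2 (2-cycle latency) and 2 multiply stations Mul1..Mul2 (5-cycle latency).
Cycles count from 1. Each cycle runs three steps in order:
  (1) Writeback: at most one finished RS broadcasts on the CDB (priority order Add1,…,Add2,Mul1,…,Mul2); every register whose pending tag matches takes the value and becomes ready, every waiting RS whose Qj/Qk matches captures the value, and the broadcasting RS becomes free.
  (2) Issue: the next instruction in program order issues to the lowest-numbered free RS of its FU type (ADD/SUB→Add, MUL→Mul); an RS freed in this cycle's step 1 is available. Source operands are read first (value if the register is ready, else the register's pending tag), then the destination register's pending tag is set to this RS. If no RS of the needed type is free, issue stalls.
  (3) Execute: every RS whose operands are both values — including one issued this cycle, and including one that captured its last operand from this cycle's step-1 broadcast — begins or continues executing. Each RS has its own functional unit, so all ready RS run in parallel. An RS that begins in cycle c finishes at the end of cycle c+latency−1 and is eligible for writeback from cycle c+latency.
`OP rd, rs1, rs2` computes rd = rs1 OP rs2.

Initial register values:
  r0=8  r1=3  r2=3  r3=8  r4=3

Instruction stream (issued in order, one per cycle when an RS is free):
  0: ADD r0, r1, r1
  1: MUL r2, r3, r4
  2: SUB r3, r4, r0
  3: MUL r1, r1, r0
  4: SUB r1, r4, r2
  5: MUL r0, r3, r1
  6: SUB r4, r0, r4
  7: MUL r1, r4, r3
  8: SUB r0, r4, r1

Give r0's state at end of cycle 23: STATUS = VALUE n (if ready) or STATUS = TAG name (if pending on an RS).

c1: issue ADD r0<-Add1 | r0:Add1,r1:3,r2:3,r3:8,r4:3
c2: issue MUL r2<-Mul1 | r0:Add1,r1:3,r2:Mul1,r3:8,r4:3
c3: CDB Add1=6; issue SUB r3<-Add1 | r0:6,r1:3,r2:Mul1,r3:Add1,r4:3
c4: issue MUL r1<-Mul2 | r0:6,r1:Mul2,r2:Mul1,r3:Add1,r4:3
c5: CDB Add1=-3; issue SUB r1<-Add1 | r0:6,r1:Add1,r2:Mul1,r3:-3,r4:3
c6: stall | r0:6,r1:Add1,r2:Mul1,r3:-3,r4:3
c7: CDB Mul1=24; issue MUL r0<-Mul1 | r0:Mul1,r1:Add1,r2:24,r3:-3,r4:3
c8: issue SUB r4<-Add2 | r0:Mul1,r1:Add1,r2:24,r3:-3,r4:Add2
c9: CDB Add1=-21; stall | r0:Mul1,r1:-21,r2:24,r3:-3,r4:Add2
c10: CDB Mul2=18; issue MUL r1<-Mul2 | r0:Mul1,r1:Mul2,r2:24,r3:-3,r4:Add2
c11: issue SUB r0<-Add1 | r0:Add1,r1:Mul2,r2:24,r3:-3,r4:Add2
c12: - | r0:Add1,r1:Mul2,r2:24,r3:-3,r4:Add2
c13: - | r0:Add1,r1:Mul2,r2:24,r3:-3,r4:Add2
c14: CDB Mul1=63 | r0:Add1,r1:Mul2,r2:24,r3:-3,r4:Add2
c15: - | r0:Add1,r1:Mul2,r2:24,r3:-3,r4:Add2
c16: CDB Add2=60 | r0:Add1,r1:Mul2,r2:24,r3:-3,r4:60
c17: - | r0:Add1,r1:Mul2,r2:24,r3:-3,r4:60
c18: - | r0:Add1,r1:Mul2,r2:24,r3:-3,r4:60
c19: - | r0:Add1,r1:Mul2,r2:24,r3:-3,r4:60
c20: - | r0:Add1,r1:Mul2,r2:24,r3:-3,r4:60
c21: CDB Mul2=-180 | r0:Add1,r1:-180,r2:24,r3:-3,r4:60
c22: - | r0:Add1,r1:-180,r2:24,r3:-3,r4:60
c23: CDB Add1=240 | r0:240,r1:-180,r2:24,r3:-3,r4:60

STATUS = VALUE 240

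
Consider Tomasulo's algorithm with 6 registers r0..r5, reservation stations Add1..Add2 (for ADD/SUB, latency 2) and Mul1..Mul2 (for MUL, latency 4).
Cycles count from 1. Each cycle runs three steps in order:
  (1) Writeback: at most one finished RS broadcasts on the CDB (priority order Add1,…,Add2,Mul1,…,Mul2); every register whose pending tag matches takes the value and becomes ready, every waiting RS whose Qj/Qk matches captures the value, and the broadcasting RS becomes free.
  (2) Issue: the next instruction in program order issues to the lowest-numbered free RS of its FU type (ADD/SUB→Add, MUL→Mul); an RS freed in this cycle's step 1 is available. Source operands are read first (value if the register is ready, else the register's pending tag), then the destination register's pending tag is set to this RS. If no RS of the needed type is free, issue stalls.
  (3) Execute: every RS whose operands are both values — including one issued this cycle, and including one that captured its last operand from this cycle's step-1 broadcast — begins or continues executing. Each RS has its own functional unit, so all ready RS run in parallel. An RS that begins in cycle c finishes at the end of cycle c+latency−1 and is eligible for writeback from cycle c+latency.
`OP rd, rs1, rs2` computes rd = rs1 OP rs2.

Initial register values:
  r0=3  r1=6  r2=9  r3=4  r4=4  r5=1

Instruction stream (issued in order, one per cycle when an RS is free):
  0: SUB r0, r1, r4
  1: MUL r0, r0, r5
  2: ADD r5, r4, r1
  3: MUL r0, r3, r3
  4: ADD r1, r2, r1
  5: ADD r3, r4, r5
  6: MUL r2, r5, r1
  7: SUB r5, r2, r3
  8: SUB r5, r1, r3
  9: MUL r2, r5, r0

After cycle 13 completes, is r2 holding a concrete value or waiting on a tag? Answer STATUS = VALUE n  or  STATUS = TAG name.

STATUS = TAG Mul2

  c1: issue SUB r0<-Add1  regs: r0:Add1,r1:6,r2:9,r3:4,r4:4,r5:1
  c2: issue MUL r0<-Mul1  regs: r0:Mul1,r1:6,r2:9,r3:4,r4:4,r5:1
  c3: CDB Add1=2; issue ADD r5<-Add1  regs: r0:Mul1,r1:6,r2:9,r3:4,r4:4,r5:Add1
  c4: issue MUL r0<-Mul2  regs: r0:Mul2,r1:6,r2:9,r3:4,r4:4,r5:Add1
  c5: CDB Add1=10; issue ADD r1<-Add1  regs: r0:Mul2,r1:Add1,r2:9,r3:4,r4:4,r5:10
  c6: issue ADD r3<-Add2  regs: r0:Mul2,r1:Add1,r2:9,r3:Add2,r4:4,r5:10
  c7: CDB Add1=15; stall  regs: r0:Mul2,r1:15,r2:9,r3:Add2,r4:4,r5:10
  c8: CDB Add2=14; stall  regs: r0:Mul2,r1:15,r2:9,r3:14,r4:4,r5:10
  c9: CDB Mul1=2; issue MUL r2<-Mul1  regs: r0:Mul2,r1:15,r2:Mul1,r3:14,r4:4,r5:10
  c10: CDB Mul2=16; issue SUB r5<-Add1  regs: r0:16,r1:15,r2:Mul1,r3:14,r4:4,r5:Add1
  c11: issue SUB r5<-Add2  regs: r0:16,r1:15,r2:Mul1,r3:14,r4:4,r5:Add2
  c12: issue MUL r2<-Mul2  regs: r0:16,r1:15,r2:Mul2,r3:14,r4:4,r5:Add2
  c13: CDB Add2=1  regs: r0:16,r1:15,r2:Mul2,r3:14,r4:4,r5:1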